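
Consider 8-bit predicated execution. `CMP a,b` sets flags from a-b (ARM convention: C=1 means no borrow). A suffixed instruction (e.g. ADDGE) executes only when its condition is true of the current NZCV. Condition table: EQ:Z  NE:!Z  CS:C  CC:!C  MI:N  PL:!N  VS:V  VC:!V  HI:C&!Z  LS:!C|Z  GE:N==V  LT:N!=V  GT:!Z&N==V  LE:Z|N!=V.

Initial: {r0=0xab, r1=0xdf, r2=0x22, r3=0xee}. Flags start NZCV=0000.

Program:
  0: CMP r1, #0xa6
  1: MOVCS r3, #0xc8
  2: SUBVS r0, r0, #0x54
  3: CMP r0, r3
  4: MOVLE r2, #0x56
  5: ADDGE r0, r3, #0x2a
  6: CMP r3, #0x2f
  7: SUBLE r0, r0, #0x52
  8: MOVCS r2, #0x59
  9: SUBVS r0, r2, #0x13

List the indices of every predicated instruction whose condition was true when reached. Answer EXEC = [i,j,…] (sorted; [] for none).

[0] flags=0010 → (cmp)
[1] flags=0010 CS?T → r3=0xc8
[2] flags=0010 VS?F → skip
[3] flags=1000 → (cmp)
[4] flags=1000 LE?T → r2=0x56
[5] flags=1000 GE?F → skip
[6] flags=1010 → (cmp)
[7] flags=1010 LE?T → r0=0x59
[8] flags=1010 CS?T → r2=0x59
[9] flags=1010 VS?F → skip

EXEC = [1,4,7,8]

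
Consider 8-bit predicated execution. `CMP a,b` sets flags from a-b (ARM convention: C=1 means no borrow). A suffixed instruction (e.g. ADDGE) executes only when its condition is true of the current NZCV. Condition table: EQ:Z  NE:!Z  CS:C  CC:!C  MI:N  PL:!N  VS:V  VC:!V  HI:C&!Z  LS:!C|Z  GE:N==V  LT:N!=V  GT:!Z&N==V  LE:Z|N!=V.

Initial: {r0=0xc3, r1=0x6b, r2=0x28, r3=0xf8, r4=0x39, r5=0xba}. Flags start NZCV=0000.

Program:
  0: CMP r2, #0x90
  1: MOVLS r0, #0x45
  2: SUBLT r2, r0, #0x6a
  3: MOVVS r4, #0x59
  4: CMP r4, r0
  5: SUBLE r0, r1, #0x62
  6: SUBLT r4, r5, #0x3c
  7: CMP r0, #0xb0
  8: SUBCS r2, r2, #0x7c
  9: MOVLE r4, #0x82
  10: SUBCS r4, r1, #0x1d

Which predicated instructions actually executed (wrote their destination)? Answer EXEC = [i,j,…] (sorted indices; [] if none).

EXEC = [1,3]

[0] flags=1001 → (cmp)
[1] flags=1001 LS?T → r0=0x45
[2] flags=1001 LT?F → skip
[3] flags=1001 VS?T → r4=0x59
[4] flags=0010 → (cmp)
[5] flags=0010 LE?F → skip
[6] flags=0010 LT?F → skip
[7] flags=1001 → (cmp)
[8] flags=1001 CS?F → skip
[9] flags=1001 LE?F → skip
[10] flags=1001 CS?F → skip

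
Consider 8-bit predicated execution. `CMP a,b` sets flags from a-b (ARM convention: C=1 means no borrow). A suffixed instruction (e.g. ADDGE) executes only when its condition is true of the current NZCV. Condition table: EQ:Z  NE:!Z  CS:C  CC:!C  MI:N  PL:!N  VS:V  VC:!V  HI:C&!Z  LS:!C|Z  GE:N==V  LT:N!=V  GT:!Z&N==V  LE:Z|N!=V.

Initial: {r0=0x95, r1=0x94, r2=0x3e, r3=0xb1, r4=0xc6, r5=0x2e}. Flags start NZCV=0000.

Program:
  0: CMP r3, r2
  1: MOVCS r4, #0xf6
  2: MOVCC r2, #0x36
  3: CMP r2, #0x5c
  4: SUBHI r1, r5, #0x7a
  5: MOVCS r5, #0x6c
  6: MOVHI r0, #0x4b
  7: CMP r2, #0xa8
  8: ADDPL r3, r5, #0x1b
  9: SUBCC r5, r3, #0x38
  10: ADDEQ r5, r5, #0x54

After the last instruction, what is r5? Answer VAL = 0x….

VAL = 0x79

0: ✓ CMP  NZCV=0011
1: ✓ MOVCS  r4←0xf6
2: · MOVCC
3: ✓ CMP  NZCV=1000
4: · SUBHI
5: · MOVCS
6: · MOVHI
7: ✓ CMP  NZCV=1001
8: · ADDPL
9: ✓ SUBCC  r5←0x79
10: · ADDEQ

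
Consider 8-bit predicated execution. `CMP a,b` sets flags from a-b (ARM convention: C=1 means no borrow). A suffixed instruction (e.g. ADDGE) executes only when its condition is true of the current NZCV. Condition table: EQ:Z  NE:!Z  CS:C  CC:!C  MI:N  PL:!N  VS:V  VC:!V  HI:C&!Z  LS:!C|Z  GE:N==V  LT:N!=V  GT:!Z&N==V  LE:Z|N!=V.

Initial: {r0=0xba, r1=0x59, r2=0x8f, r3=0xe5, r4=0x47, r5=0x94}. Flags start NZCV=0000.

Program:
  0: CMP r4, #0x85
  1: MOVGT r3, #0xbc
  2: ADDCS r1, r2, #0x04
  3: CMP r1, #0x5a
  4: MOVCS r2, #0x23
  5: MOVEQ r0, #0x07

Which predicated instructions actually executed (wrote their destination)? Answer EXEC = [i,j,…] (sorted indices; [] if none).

EXEC = [1]

[0] flags=1001 → (cmp)
[1] flags=1001 GT?T → r3=0xbc
[2] flags=1001 CS?F → skip
[3] flags=1000 → (cmp)
[4] flags=1000 CS?F → skip
[5] flags=1000 EQ?F → skip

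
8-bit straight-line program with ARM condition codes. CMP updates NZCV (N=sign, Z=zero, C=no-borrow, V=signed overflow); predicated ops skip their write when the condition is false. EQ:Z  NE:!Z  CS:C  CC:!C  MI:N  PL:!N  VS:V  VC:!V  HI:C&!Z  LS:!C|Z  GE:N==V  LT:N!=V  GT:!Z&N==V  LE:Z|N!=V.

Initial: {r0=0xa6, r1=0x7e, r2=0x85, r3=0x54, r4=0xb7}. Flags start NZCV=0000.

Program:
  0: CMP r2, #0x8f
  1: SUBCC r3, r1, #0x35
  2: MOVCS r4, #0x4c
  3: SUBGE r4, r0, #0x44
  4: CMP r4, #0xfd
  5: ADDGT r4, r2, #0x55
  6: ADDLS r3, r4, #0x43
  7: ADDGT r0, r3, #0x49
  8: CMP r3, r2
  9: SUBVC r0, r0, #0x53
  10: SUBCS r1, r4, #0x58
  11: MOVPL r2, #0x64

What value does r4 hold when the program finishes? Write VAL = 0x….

0: ✓ CMP  NZCV=1000
1: ✓ SUBCC  r3←0x49
2: · MOVCS
3: · SUBGE
4: ✓ CMP  NZCV=1000
5: · ADDGT
6: ✓ ADDLS  r3←0xfa
7: · ADDGT
8: ✓ CMP  NZCV=0010
9: ✓ SUBVC  r0←0x53
10: ✓ SUBCS  r1←0x5f
11: ✓ MOVPL  r2←0x64

VAL = 0xb7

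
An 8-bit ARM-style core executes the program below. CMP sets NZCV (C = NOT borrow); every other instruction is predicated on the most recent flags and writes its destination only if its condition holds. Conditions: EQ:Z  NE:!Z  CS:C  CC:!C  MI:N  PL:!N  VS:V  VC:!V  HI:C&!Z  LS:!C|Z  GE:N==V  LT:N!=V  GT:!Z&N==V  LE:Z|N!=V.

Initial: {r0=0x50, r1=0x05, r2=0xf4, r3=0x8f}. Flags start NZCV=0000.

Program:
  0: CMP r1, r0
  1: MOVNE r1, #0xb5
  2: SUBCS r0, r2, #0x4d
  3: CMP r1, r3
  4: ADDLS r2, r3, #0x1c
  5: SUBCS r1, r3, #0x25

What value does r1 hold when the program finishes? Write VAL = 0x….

VAL = 0x6a

0: ✓ CMP  NZCV=1000
1: ✓ MOVNE  r1←0xb5
2: · SUBCS
3: ✓ CMP  NZCV=0010
4: · ADDLS
5: ✓ SUBCS  r1←0x6a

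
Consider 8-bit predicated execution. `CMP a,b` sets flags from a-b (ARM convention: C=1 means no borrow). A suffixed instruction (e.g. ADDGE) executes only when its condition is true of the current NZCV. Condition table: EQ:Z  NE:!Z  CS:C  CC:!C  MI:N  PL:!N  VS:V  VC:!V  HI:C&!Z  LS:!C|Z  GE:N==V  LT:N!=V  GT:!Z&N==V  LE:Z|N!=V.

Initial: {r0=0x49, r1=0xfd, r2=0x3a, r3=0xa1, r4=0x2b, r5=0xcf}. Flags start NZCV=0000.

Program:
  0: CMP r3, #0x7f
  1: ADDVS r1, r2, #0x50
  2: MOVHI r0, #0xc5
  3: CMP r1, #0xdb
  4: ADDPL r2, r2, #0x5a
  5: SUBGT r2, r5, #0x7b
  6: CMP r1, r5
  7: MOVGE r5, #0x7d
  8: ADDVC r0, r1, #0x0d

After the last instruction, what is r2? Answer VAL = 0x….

VAL = 0x3a

[0] flags=0011 → (cmp)
[1] flags=0011 VS?T → r1=0x8a
[2] flags=0011 HI?T → r0=0xc5
[3] flags=1000 → (cmp)
[4] flags=1000 PL?F → skip
[5] flags=1000 GT?F → skip
[6] flags=1000 → (cmp)
[7] flags=1000 GE?F → skip
[8] flags=1000 VC?T → r0=0x97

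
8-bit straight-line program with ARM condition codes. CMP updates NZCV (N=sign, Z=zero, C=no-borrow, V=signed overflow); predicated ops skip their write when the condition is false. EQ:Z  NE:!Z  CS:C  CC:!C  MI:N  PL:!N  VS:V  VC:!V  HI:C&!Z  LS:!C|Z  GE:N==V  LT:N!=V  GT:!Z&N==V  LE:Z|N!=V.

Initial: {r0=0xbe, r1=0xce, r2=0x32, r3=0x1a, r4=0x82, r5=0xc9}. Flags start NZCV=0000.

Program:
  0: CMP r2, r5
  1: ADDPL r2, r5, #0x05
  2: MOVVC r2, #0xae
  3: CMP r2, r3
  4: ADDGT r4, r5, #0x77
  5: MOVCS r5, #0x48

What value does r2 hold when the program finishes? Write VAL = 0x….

VAL = 0xae

[0] flags=0000 → (cmp)
[1] flags=0000 PL?T → r2=0xce
[2] flags=0000 VC?T → r2=0xae
[3] flags=1010 → (cmp)
[4] flags=1010 GT?F → skip
[5] flags=1010 CS?T → r5=0x48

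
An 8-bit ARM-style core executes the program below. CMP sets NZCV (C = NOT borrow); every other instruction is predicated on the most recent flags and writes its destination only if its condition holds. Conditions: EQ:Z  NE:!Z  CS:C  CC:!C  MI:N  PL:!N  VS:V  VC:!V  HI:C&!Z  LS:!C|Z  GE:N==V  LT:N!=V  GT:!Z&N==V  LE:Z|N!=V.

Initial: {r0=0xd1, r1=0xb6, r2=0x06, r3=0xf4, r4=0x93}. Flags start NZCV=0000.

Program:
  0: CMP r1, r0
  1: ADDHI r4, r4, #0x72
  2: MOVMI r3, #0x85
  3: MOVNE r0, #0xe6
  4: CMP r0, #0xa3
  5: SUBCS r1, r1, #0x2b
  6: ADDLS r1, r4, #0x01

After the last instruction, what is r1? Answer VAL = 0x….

[0] flags=1000 → (cmp)
[1] flags=1000 HI?F → skip
[2] flags=1000 MI?T → r3=0x85
[3] flags=1000 NE?T → r0=0xe6
[4] flags=0010 → (cmp)
[5] flags=0010 CS?T → r1=0x8b
[6] flags=0010 LS?F → skip

VAL = 0x8b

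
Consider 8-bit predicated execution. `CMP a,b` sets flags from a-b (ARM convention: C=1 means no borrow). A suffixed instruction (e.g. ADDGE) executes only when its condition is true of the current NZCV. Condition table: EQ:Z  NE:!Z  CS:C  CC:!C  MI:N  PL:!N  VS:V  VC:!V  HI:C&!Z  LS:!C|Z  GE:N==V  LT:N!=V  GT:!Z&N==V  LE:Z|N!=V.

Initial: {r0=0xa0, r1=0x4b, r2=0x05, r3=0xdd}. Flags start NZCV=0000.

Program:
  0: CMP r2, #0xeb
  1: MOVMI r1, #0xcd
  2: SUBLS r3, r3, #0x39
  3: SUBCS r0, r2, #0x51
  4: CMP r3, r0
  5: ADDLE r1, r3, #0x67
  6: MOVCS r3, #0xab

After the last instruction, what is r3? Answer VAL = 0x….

0: ✓ CMP  NZCV=0000
1: · MOVMI
2: ✓ SUBLS  r3←0xa4
3: · SUBCS
4: ✓ CMP  NZCV=0010
5: · ADDLE
6: ✓ MOVCS  r3←0xab

VAL = 0xab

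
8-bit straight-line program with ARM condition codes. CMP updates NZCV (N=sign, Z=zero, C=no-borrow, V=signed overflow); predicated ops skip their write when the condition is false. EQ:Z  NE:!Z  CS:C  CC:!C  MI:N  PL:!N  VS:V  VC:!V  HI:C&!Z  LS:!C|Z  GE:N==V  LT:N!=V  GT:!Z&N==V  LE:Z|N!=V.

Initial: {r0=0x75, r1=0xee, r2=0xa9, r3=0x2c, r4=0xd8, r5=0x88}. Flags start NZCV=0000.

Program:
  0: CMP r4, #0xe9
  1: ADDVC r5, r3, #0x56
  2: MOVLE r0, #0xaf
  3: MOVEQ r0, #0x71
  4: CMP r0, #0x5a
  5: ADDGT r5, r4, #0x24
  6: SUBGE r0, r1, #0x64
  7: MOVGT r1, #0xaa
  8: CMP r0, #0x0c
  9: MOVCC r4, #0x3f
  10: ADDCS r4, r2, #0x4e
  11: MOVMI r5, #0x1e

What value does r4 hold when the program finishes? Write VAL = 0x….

VAL = 0xf7

[0] flags=1000 → (cmp)
[1] flags=1000 VC?T → r5=0x82
[2] flags=1000 LE?T → r0=0xaf
[3] flags=1000 EQ?F → skip
[4] flags=0011 → (cmp)
[5] flags=0011 GT?F → skip
[6] flags=0011 GE?F → skip
[7] flags=0011 GT?F → skip
[8] flags=1010 → (cmp)
[9] flags=1010 CC?F → skip
[10] flags=1010 CS?T → r4=0xf7
[11] flags=1010 MI?T → r5=0x1e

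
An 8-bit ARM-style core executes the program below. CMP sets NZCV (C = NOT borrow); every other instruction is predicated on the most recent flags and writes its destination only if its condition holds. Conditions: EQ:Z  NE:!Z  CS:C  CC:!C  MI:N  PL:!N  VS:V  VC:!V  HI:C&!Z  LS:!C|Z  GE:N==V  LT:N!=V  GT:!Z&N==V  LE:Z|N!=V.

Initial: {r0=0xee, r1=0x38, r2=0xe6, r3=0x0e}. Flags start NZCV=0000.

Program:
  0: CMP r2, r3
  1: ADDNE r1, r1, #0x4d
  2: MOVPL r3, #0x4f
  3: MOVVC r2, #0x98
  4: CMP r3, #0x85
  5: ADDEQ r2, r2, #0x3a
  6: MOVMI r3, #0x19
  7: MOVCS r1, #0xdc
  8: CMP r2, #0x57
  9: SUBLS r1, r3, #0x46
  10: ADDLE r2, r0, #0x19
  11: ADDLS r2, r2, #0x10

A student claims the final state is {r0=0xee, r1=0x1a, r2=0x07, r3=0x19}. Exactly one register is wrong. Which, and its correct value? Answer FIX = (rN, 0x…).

0: ✓ CMP  NZCV=1010
1: ✓ ADDNE  r1←0x85
2: · MOVPL
3: ✓ MOVVC  r2←0x98
4: ✓ CMP  NZCV=1001
5: · ADDEQ
6: ✓ MOVMI  r3←0x19
7: · MOVCS
8: ✓ CMP  NZCV=0011
9: · SUBLS
10: ✓ ADDLE  r2←0x07
11: · ADDLS

FIX = (r1, 0x85)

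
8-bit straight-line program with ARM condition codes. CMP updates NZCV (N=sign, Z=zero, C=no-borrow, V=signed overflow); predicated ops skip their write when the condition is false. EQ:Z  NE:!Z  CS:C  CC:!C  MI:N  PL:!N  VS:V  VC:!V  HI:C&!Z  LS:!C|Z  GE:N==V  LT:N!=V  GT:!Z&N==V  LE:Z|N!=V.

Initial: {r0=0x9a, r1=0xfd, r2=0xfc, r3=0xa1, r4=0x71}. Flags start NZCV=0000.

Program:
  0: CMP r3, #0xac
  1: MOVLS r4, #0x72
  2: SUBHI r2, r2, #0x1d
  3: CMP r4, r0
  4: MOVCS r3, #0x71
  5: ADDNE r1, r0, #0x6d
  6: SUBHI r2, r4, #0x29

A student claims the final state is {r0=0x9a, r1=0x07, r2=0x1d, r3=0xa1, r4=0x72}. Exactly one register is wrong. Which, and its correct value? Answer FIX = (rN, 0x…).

FIX = (r2, 0xfc)

0: ✓ CMP  NZCV=1000
1: ✓ MOVLS  r4←0x72
2: · SUBHI
3: ✓ CMP  NZCV=1001
4: · MOVCS
5: ✓ ADDNE  r1←0x07
6: · SUBHI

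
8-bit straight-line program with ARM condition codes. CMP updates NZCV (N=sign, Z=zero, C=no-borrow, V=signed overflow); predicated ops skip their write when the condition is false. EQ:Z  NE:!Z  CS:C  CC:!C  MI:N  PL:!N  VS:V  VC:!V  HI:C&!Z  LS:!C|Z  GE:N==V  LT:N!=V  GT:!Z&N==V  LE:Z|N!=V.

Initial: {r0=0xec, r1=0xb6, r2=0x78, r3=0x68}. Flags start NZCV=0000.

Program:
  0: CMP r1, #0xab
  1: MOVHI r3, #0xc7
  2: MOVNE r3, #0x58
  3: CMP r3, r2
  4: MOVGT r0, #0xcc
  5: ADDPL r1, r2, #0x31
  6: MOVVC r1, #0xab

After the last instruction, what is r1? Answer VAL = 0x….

VAL = 0xab

[0] flags=0010 → (cmp)
[1] flags=0010 HI?T → r3=0xc7
[2] flags=0010 NE?T → r3=0x58
[3] flags=1000 → (cmp)
[4] flags=1000 GT?F → skip
[5] flags=1000 PL?F → skip
[6] flags=1000 VC?T → r1=0xab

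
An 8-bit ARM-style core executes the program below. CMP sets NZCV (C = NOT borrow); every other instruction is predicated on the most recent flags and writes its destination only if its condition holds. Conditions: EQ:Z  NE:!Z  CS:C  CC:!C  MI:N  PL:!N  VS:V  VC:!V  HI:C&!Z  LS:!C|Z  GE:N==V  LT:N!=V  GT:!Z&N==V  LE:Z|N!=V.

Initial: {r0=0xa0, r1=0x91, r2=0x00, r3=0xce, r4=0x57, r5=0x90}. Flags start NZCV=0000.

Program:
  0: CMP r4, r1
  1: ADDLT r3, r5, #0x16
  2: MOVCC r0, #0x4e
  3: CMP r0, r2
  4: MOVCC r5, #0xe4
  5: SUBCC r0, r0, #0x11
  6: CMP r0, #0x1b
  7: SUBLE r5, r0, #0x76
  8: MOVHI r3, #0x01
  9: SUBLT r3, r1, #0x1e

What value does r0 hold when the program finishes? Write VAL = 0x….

[0] flags=1001 → (cmp)
[1] flags=1001 LT?F → skip
[2] flags=1001 CC?T → r0=0x4e
[3] flags=0010 → (cmp)
[4] flags=0010 CC?F → skip
[5] flags=0010 CC?F → skip
[6] flags=0010 → (cmp)
[7] flags=0010 LE?F → skip
[8] flags=0010 HI?T → r3=0x01
[9] flags=0010 LT?F → skip

VAL = 0x4e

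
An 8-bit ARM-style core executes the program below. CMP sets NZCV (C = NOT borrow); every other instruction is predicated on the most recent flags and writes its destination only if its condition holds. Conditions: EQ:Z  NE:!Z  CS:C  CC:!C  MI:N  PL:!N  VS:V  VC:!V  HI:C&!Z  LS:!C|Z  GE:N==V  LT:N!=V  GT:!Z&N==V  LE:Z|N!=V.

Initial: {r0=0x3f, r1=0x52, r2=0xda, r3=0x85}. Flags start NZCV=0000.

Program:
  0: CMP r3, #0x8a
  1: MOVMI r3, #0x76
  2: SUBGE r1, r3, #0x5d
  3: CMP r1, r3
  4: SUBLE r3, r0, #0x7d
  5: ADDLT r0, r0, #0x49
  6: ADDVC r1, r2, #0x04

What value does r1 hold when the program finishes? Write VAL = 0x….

VAL = 0xde

[0] flags=1000 → (cmp)
[1] flags=1000 MI?T → r3=0x76
[2] flags=1000 GE?F → skip
[3] flags=1000 → (cmp)
[4] flags=1000 LE?T → r3=0xc2
[5] flags=1000 LT?T → r0=0x88
[6] flags=1000 VC?T → r1=0xde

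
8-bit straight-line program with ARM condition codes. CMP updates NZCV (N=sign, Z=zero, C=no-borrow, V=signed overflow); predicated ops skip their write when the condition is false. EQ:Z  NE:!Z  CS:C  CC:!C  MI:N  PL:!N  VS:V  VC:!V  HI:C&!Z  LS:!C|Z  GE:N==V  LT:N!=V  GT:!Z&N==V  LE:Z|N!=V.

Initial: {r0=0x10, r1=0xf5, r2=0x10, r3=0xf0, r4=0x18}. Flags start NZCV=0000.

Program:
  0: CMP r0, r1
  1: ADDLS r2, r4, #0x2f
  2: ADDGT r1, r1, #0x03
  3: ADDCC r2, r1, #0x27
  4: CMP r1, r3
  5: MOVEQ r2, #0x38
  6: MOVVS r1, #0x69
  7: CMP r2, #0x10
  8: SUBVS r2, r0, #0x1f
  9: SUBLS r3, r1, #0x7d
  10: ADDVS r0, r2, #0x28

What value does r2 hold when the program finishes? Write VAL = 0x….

VAL = 0x1f

0: ✓ CMP  NZCV=0000
1: ✓ ADDLS  r2←0x47
2: ✓ ADDGT  r1←0xf8
3: ✓ ADDCC  r2←0x1f
4: ✓ CMP  NZCV=0010
5: · MOVEQ
6: · MOVVS
7: ✓ CMP  NZCV=0010
8: · SUBVS
9: · SUBLS
10: · ADDVS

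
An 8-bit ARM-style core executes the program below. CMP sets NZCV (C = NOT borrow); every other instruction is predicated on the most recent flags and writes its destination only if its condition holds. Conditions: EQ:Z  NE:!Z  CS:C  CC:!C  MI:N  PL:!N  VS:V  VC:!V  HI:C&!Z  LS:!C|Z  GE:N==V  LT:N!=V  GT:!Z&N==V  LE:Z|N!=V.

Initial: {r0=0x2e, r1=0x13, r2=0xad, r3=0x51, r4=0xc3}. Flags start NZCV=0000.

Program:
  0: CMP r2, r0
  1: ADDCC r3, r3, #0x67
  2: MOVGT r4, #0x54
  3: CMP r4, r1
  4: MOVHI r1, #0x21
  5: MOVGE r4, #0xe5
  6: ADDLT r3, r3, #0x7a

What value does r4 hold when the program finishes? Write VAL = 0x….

[0] flags=0011 → (cmp)
[1] flags=0011 CC?F → skip
[2] flags=0011 GT?F → skip
[3] flags=1010 → (cmp)
[4] flags=1010 HI?T → r1=0x21
[5] flags=1010 GE?F → skip
[6] flags=1010 LT?T → r3=0xcb

VAL = 0xc3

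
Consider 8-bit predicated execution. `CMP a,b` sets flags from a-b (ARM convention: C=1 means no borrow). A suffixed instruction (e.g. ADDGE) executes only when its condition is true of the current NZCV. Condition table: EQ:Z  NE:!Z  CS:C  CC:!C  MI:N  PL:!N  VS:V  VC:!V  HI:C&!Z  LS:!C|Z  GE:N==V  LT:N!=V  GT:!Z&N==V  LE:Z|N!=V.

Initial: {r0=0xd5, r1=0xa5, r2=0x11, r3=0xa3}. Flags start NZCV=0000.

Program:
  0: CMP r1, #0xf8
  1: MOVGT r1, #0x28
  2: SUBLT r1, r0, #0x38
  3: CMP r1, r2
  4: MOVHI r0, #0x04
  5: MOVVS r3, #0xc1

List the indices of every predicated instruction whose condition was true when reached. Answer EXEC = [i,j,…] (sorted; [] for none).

[0] flags=1000 → (cmp)
[1] flags=1000 GT?F → skip
[2] flags=1000 LT?T → r1=0x9d
[3] flags=1010 → (cmp)
[4] flags=1010 HI?T → r0=0x04
[5] flags=1010 VS?F → skip

EXEC = [2,4]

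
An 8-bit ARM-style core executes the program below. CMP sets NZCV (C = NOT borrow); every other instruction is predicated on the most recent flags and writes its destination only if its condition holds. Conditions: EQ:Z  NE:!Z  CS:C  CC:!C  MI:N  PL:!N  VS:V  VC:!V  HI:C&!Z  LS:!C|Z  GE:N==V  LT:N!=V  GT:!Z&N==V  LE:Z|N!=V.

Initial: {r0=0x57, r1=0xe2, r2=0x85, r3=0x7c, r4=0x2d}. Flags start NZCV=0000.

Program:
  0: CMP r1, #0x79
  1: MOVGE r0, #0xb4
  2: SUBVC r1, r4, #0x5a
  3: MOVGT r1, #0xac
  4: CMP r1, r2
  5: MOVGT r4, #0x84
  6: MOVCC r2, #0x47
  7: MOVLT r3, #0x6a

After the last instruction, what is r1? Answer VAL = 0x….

[0] flags=0011 → (cmp)
[1] flags=0011 GE?F → skip
[2] flags=0011 VC?F → skip
[3] flags=0011 GT?F → skip
[4] flags=0010 → (cmp)
[5] flags=0010 GT?T → r4=0x84
[6] flags=0010 CC?F → skip
[7] flags=0010 LT?F → skip

VAL = 0xe2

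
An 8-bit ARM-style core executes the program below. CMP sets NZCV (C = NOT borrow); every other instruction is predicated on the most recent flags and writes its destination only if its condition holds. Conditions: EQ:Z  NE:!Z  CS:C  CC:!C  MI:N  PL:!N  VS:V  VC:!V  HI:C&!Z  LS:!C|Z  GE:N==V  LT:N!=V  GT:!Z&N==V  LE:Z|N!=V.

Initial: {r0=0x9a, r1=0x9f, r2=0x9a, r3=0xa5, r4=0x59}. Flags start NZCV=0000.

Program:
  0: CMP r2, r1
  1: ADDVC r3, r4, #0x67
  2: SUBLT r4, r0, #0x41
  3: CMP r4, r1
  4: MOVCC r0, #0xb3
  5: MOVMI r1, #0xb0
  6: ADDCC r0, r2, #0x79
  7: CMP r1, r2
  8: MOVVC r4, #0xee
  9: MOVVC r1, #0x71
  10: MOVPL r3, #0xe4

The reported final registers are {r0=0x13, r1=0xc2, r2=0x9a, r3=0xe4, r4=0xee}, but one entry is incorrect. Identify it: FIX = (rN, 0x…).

FIX = (r1, 0x71)

[0] flags=1000 → (cmp)
[1] flags=1000 VC?T → r3=0xc0
[2] flags=1000 LT?T → r4=0x59
[3] flags=1001 → (cmp)
[4] flags=1001 CC?T → r0=0xb3
[5] flags=1001 MI?T → r1=0xb0
[6] flags=1001 CC?T → r0=0x13
[7] flags=0010 → (cmp)
[8] flags=0010 VC?T → r4=0xee
[9] flags=0010 VC?T → r1=0x71
[10] flags=0010 PL?T → r3=0xe4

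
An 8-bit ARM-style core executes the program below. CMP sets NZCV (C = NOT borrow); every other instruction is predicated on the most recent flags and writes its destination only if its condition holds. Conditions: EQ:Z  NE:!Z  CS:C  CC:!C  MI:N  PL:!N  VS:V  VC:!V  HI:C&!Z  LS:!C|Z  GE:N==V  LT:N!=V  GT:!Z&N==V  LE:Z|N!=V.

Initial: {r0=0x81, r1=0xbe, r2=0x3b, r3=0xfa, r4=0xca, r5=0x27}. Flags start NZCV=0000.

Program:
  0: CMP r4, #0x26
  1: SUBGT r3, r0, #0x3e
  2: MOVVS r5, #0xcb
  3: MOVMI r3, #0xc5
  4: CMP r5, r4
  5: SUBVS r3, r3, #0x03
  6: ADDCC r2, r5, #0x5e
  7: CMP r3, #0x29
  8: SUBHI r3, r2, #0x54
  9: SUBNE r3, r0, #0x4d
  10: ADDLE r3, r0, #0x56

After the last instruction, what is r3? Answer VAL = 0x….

[0] flags=1010 → (cmp)
[1] flags=1010 GT?F → skip
[2] flags=1010 VS?F → skip
[3] flags=1010 MI?T → r3=0xc5
[4] flags=0000 → (cmp)
[5] flags=0000 VS?F → skip
[6] flags=0000 CC?T → r2=0x85
[7] flags=1010 → (cmp)
[8] flags=1010 HI?T → r3=0x31
[9] flags=1010 NE?T → r3=0x34
[10] flags=1010 LE?T → r3=0xd7

VAL = 0xd7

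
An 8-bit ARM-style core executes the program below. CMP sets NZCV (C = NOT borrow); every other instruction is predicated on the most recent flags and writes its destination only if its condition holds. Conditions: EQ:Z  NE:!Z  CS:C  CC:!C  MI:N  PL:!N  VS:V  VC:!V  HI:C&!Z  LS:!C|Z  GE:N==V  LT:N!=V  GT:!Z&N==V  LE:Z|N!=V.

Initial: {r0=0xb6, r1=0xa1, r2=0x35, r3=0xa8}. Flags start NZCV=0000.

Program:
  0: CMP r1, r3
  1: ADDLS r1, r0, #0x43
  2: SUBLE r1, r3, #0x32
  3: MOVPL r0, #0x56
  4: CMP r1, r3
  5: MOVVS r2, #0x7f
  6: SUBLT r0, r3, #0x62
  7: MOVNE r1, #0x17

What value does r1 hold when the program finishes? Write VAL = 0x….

0: ✓ CMP  NZCV=1000
1: ✓ ADDLS  r1←0xf9
2: ✓ SUBLE  r1←0x76
3: · MOVPL
4: ✓ CMP  NZCV=1001
5: ✓ MOVVS  r2←0x7f
6: · SUBLT
7: ✓ MOVNE  r1←0x17

VAL = 0x17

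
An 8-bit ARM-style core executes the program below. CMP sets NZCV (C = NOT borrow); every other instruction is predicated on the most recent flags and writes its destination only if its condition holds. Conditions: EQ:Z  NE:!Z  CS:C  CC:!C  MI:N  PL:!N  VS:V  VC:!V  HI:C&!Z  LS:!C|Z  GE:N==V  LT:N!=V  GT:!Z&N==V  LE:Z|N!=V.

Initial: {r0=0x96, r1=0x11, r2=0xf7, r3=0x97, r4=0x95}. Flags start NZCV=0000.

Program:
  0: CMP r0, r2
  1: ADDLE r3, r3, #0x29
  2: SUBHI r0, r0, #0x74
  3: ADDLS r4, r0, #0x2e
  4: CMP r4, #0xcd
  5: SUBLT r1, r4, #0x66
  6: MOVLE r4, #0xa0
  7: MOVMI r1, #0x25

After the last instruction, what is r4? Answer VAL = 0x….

VAL = 0xa0

[0] flags=1000 → (cmp)
[1] flags=1000 LE?T → r3=0xc0
[2] flags=1000 HI?F → skip
[3] flags=1000 LS?T → r4=0xc4
[4] flags=1000 → (cmp)
[5] flags=1000 LT?T → r1=0x5e
[6] flags=1000 LE?T → r4=0xa0
[7] flags=1000 MI?T → r1=0x25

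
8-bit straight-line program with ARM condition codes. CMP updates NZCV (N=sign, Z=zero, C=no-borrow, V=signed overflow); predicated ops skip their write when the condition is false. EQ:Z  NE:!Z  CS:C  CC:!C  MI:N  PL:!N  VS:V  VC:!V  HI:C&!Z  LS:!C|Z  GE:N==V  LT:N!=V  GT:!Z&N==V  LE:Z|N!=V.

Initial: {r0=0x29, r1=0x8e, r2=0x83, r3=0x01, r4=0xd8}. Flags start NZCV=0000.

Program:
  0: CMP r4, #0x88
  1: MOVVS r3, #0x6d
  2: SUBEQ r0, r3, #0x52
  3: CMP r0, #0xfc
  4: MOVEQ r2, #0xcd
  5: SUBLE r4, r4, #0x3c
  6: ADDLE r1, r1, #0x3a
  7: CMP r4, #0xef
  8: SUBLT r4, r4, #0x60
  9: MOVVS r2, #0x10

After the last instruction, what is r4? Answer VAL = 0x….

0: ✓ CMP  NZCV=0010
1: · MOVVS
2: · SUBEQ
3: ✓ CMP  NZCV=0000
4: · MOVEQ
5: · SUBLE
6: · ADDLE
7: ✓ CMP  NZCV=1000
8: ✓ SUBLT  r4←0x78
9: · MOVVS

VAL = 0x78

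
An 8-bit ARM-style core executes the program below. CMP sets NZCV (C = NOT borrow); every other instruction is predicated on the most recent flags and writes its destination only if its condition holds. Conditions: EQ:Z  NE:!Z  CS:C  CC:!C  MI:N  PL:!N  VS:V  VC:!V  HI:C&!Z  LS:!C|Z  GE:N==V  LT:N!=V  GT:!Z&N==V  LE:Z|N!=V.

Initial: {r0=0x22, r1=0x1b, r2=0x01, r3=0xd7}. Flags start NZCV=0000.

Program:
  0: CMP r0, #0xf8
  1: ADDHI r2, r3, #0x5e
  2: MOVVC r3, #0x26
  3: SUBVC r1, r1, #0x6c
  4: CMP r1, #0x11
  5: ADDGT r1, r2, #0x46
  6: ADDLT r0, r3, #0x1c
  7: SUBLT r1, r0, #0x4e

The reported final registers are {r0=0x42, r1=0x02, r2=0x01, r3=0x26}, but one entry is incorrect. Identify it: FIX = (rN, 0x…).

0: ✓ CMP  NZCV=0000
1: · ADDHI
2: ✓ MOVVC  r3←0x26
3: ✓ SUBVC  r1←0xaf
4: ✓ CMP  NZCV=1010
5: · ADDGT
6: ✓ ADDLT  r0←0x42
7: ✓ SUBLT  r1←0xf4

FIX = (r1, 0xf4)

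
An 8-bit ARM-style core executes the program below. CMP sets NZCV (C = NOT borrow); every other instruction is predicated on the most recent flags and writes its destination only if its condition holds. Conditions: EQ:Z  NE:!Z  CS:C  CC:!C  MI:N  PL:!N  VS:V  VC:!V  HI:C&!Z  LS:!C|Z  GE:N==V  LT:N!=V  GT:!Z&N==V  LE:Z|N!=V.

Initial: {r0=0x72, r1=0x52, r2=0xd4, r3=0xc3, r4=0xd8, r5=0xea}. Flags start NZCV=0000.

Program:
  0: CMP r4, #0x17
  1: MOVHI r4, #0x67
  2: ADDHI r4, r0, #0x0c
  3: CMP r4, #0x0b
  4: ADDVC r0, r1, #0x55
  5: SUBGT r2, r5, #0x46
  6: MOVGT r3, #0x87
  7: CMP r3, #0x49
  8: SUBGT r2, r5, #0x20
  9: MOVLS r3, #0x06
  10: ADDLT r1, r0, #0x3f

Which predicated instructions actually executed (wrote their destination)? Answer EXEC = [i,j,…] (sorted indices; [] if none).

EXEC = [1,2,4,5,6,10]

[0] flags=1010 → (cmp)
[1] flags=1010 HI?T → r4=0x67
[2] flags=1010 HI?T → r4=0x7e
[3] flags=0010 → (cmp)
[4] flags=0010 VC?T → r0=0xa7
[5] flags=0010 GT?T → r2=0xa4
[6] flags=0010 GT?T → r3=0x87
[7] flags=0011 → (cmp)
[8] flags=0011 GT?F → skip
[9] flags=0011 LS?F → skip
[10] flags=0011 LT?T → r1=0xe6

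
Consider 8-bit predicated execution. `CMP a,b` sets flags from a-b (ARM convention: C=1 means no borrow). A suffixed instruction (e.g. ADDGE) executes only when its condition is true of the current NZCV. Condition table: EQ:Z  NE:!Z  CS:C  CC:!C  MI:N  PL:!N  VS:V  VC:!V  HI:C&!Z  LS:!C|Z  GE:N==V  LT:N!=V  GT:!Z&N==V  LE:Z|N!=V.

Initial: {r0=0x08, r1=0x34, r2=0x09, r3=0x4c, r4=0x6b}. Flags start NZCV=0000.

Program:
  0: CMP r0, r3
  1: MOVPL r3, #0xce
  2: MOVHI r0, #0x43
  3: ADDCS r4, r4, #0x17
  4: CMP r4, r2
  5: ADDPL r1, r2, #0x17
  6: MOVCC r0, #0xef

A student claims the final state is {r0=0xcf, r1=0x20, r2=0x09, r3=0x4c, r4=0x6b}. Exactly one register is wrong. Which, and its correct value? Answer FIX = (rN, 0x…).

FIX = (r0, 0x08)

0: ✓ CMP  NZCV=1000
1: · MOVPL
2: · MOVHI
3: · ADDCS
4: ✓ CMP  NZCV=0010
5: ✓ ADDPL  r1←0x20
6: · MOVCC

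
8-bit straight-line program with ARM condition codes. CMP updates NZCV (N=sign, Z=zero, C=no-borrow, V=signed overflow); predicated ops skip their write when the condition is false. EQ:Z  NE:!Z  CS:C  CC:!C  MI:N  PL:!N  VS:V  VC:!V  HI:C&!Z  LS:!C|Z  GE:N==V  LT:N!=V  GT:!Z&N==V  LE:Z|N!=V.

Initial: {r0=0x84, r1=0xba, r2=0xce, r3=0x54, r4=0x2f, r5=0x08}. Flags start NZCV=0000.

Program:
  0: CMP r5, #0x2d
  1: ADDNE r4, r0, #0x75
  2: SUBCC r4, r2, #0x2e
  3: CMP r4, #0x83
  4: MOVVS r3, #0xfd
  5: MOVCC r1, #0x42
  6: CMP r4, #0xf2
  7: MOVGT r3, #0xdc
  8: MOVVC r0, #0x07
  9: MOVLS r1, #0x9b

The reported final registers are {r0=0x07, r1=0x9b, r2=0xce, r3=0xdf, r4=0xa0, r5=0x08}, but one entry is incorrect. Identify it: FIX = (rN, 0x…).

[0] flags=1000 → (cmp)
[1] flags=1000 NE?T → r4=0xf9
[2] flags=1000 CC?T → r4=0xa0
[3] flags=0010 → (cmp)
[4] flags=0010 VS?F → skip
[5] flags=0010 CC?F → skip
[6] flags=1000 → (cmp)
[7] flags=1000 GT?F → skip
[8] flags=1000 VC?T → r0=0x07
[9] flags=1000 LS?T → r1=0x9b

FIX = (r3, 0x54)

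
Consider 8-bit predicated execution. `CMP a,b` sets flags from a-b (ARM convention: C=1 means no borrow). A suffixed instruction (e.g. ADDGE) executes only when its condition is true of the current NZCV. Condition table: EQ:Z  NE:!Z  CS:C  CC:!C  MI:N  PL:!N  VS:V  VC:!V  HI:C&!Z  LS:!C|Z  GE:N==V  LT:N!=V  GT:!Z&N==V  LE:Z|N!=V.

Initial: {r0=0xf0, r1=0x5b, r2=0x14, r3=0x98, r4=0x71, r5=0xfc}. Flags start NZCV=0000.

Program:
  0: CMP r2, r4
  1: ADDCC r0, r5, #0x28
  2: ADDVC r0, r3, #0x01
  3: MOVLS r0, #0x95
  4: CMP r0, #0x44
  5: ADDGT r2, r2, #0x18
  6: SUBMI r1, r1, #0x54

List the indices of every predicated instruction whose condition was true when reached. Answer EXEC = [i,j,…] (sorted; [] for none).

EXEC = [1,2,3]

0: ✓ CMP  NZCV=1000
1: ✓ ADDCC  r0←0x24
2: ✓ ADDVC  r0←0x99
3: ✓ MOVLS  r0←0x95
4: ✓ CMP  NZCV=0011
5: · ADDGT
6: · SUBMI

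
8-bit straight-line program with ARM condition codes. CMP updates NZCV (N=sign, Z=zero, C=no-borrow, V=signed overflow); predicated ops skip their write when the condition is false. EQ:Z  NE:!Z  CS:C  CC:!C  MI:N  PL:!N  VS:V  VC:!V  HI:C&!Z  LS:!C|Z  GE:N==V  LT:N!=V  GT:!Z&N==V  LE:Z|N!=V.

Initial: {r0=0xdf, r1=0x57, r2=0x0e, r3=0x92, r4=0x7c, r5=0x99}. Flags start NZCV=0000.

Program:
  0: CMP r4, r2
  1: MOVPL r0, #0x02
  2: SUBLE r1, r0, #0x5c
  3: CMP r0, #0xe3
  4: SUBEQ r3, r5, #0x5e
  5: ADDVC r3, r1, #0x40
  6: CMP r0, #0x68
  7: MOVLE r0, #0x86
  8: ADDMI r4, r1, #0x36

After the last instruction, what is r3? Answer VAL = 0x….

0: ✓ CMP  NZCV=0010
1: ✓ MOVPL  r0←0x02
2: · SUBLE
3: ✓ CMP  NZCV=0000
4: · SUBEQ
5: ✓ ADDVC  r3←0x97
6: ✓ CMP  NZCV=1000
7: ✓ MOVLE  r0←0x86
8: ✓ ADDMI  r4←0x8d

VAL = 0x97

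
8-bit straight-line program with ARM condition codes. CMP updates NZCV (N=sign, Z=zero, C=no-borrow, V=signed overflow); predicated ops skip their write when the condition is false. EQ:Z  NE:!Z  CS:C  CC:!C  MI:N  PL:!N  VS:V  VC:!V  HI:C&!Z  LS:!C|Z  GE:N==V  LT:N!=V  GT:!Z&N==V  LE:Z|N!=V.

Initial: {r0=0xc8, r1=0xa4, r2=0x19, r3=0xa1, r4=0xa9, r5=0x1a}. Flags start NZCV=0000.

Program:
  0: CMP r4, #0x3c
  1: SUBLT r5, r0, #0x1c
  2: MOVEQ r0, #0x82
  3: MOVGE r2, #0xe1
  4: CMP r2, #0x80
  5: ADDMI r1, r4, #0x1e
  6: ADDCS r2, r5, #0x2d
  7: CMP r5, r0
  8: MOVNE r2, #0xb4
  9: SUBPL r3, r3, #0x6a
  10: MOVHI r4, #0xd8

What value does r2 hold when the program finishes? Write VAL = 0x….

[0] flags=0011 → (cmp)
[1] flags=0011 LT?T → r5=0xac
[2] flags=0011 EQ?F → skip
[3] flags=0011 GE?F → skip
[4] flags=1001 → (cmp)
[5] flags=1001 MI?T → r1=0xc7
[6] flags=1001 CS?F → skip
[7] flags=1000 → (cmp)
[8] flags=1000 NE?T → r2=0xb4
[9] flags=1000 PL?F → skip
[10] flags=1000 HI?F → skip

VAL = 0xb4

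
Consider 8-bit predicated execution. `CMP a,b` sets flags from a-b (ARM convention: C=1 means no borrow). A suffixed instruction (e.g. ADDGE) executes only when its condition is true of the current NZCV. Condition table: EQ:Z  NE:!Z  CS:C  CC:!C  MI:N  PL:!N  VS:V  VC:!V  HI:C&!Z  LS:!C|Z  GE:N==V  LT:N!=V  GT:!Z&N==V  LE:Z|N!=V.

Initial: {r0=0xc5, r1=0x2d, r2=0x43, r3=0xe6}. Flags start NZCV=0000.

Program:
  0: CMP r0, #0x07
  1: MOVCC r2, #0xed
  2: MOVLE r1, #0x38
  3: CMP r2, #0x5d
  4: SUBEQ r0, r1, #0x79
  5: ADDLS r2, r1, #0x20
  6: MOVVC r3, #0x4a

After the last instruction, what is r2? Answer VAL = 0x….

VAL = 0x58

[0] flags=1010 → (cmp)
[1] flags=1010 CC?F → skip
[2] flags=1010 LE?T → r1=0x38
[3] flags=1000 → (cmp)
[4] flags=1000 EQ?F → skip
[5] flags=1000 LS?T → r2=0x58
[6] flags=1000 VC?T → r3=0x4a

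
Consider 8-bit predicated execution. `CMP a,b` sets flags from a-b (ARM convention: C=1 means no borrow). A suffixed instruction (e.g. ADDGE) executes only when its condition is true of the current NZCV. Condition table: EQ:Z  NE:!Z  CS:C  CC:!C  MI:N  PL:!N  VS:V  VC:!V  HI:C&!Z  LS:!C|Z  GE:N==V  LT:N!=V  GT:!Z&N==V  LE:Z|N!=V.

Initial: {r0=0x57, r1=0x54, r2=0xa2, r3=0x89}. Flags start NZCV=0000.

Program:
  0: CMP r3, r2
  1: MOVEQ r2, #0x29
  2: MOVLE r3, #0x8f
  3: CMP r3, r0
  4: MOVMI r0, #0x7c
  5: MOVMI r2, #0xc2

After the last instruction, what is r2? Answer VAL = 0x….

VAL = 0xa2

0: ✓ CMP  NZCV=1000
1: · MOVEQ
2: ✓ MOVLE  r3←0x8f
3: ✓ CMP  NZCV=0011
4: · MOVMI
5: · MOVMI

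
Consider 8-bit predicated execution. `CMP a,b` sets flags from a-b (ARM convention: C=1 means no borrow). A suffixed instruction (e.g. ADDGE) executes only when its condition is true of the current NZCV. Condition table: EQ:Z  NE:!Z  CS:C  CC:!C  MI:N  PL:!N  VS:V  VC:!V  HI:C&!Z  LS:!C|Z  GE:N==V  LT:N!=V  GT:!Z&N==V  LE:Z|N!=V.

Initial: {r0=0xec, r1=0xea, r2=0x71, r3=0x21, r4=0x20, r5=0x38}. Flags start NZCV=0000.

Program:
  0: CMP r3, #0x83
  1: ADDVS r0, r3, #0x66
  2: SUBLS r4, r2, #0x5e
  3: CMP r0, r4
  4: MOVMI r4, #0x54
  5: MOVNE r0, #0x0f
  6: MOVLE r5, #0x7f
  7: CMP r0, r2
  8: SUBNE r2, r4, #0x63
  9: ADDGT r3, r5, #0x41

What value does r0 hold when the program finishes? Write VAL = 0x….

VAL = 0x0f

0: ✓ CMP  NZCV=1001
1: ✓ ADDVS  r0←0x87
2: ✓ SUBLS  r4←0x13
3: ✓ CMP  NZCV=0011
4: · MOVMI
5: ✓ MOVNE  r0←0x0f
6: ✓ MOVLE  r5←0x7f
7: ✓ CMP  NZCV=1000
8: ✓ SUBNE  r2←0xb0
9: · ADDGT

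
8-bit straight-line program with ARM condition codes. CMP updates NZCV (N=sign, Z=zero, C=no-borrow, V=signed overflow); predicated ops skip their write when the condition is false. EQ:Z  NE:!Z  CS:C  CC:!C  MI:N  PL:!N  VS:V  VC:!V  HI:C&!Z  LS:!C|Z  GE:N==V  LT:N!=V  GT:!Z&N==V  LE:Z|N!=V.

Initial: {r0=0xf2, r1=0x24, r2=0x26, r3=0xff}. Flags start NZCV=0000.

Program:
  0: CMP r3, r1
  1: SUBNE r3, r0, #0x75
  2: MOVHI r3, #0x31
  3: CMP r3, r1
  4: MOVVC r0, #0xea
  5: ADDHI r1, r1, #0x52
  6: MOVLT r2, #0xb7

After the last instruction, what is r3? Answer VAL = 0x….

0: ✓ CMP  NZCV=1010
1: ✓ SUBNE  r3←0x7d
2: ✓ MOVHI  r3←0x31
3: ✓ CMP  NZCV=0010
4: ✓ MOVVC  r0←0xea
5: ✓ ADDHI  r1←0x76
6: · MOVLT

VAL = 0x31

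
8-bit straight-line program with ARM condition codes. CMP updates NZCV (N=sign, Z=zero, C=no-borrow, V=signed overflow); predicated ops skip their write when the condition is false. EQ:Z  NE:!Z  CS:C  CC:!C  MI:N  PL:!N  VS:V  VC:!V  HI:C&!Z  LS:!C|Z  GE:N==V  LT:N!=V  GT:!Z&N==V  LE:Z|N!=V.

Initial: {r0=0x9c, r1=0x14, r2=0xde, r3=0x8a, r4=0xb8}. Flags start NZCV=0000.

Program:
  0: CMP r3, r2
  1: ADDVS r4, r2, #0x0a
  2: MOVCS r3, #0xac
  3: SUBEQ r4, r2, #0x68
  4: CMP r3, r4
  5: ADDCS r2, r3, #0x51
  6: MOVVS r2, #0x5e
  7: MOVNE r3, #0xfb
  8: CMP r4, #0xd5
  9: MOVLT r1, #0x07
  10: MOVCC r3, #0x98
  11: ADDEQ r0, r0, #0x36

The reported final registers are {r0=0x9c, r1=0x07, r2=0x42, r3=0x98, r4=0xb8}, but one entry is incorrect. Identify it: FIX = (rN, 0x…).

0: ✓ CMP  NZCV=1000
1: · ADDVS
2: · MOVCS
3: · SUBEQ
4: ✓ CMP  NZCV=1000
5: · ADDCS
6: · MOVVS
7: ✓ MOVNE  r3←0xfb
8: ✓ CMP  NZCV=1000
9: ✓ MOVLT  r1←0x07
10: ✓ MOVCC  r3←0x98
11: · ADDEQ

FIX = (r2, 0xde)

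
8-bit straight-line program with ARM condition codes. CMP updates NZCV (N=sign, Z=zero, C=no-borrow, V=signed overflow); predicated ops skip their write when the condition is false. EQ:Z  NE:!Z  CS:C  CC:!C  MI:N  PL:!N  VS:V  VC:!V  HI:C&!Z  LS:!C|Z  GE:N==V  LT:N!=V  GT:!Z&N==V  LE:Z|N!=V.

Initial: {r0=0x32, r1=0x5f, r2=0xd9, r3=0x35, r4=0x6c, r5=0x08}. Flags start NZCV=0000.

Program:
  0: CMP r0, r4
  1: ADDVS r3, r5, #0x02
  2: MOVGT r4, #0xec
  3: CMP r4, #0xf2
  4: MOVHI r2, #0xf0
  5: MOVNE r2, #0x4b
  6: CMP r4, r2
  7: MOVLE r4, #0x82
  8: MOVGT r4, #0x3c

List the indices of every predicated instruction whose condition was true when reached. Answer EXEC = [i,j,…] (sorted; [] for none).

0: ✓ CMP  NZCV=1000
1: · ADDVS
2: · MOVGT
3: ✓ CMP  NZCV=0000
4: · MOVHI
5: ✓ MOVNE  r2←0x4b
6: ✓ CMP  NZCV=0010
7: · MOVLE
8: ✓ MOVGT  r4←0x3c

EXEC = [5,8]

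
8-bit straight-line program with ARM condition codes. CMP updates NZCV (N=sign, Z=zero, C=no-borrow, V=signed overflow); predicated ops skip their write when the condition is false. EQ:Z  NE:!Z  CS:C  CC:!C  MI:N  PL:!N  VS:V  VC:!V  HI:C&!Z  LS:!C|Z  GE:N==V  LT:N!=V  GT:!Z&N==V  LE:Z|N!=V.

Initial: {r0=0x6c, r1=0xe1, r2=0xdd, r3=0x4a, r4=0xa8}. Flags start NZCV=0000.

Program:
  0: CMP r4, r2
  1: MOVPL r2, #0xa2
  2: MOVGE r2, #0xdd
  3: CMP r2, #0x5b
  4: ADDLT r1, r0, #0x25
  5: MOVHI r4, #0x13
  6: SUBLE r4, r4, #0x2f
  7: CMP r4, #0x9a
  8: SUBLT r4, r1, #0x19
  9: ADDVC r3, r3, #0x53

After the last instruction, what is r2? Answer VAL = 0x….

VAL = 0xdd

0: ✓ CMP  NZCV=1000
1: · MOVPL
2: · MOVGE
3: ✓ CMP  NZCV=1010
4: ✓ ADDLT  r1←0x91
5: ✓ MOVHI  r4←0x13
6: ✓ SUBLE  r4←0xe4
7: ✓ CMP  NZCV=0010
8: · SUBLT
9: ✓ ADDVC  r3←0x9d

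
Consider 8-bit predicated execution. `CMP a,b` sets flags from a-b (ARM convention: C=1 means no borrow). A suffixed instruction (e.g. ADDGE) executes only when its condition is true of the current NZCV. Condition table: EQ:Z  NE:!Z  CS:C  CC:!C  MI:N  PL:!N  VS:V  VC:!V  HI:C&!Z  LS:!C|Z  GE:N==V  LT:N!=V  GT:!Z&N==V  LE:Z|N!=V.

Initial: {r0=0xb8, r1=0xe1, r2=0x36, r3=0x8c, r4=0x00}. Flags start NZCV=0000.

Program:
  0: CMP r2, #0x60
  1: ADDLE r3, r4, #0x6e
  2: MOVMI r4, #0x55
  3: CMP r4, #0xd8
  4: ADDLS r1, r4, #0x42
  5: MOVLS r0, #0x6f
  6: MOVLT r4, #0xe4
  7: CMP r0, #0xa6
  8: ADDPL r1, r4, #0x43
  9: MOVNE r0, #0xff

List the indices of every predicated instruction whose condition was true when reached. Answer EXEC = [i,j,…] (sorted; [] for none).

0: ✓ CMP  NZCV=1000
1: ✓ ADDLE  r3←0x6e
2: ✓ MOVMI  r4←0x55
3: ✓ CMP  NZCV=0000
4: ✓ ADDLS  r1←0x97
5: ✓ MOVLS  r0←0x6f
6: · MOVLT
7: ✓ CMP  NZCV=1001
8: · ADDPL
9: ✓ MOVNE  r0←0xff

EXEC = [1,2,4,5,9]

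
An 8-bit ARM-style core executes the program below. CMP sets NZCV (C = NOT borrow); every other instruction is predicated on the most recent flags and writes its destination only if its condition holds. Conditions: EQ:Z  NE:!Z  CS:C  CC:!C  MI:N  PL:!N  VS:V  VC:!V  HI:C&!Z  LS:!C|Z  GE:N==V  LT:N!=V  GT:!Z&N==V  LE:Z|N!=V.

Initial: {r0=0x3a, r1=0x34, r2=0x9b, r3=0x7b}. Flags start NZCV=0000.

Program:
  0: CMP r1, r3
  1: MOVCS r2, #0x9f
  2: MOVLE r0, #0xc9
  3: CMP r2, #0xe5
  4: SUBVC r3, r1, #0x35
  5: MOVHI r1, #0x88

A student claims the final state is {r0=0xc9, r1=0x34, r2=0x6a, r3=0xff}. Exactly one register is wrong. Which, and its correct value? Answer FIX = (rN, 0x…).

[0] flags=1000 → (cmp)
[1] flags=1000 CS?F → skip
[2] flags=1000 LE?T → r0=0xc9
[3] flags=1000 → (cmp)
[4] flags=1000 VC?T → r3=0xff
[5] flags=1000 HI?F → skip

FIX = (r2, 0x9b)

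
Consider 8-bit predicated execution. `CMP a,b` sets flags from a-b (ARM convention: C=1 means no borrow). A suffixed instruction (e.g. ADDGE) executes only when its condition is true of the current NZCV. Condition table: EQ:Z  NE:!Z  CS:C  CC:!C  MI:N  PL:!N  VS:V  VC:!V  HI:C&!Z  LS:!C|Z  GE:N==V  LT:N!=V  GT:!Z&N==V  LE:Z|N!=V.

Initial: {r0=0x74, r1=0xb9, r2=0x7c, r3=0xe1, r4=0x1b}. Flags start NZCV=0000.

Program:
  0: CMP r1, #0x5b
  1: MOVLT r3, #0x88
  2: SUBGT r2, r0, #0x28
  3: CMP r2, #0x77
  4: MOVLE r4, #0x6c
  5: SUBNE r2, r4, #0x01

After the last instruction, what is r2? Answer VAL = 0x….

[0] flags=0011 → (cmp)
[1] flags=0011 LT?T → r3=0x88
[2] flags=0011 GT?F → skip
[3] flags=0010 → (cmp)
[4] flags=0010 LE?F → skip
[5] flags=0010 NE?T → r2=0x1a

VAL = 0x1a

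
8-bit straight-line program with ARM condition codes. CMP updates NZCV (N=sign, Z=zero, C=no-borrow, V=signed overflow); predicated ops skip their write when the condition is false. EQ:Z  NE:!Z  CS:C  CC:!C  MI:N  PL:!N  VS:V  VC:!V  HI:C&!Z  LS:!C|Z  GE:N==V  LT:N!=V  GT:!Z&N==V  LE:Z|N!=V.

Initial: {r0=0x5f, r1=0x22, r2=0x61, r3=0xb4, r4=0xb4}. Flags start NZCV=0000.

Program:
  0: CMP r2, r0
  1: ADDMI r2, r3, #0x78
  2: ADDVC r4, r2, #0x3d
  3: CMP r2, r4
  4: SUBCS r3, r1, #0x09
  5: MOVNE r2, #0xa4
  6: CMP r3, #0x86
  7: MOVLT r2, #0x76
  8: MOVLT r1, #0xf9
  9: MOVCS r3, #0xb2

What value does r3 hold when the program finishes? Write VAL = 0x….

[0] flags=0010 → (cmp)
[1] flags=0010 MI?F → skip
[2] flags=0010 VC?T → r4=0x9e
[3] flags=1001 → (cmp)
[4] flags=1001 CS?F → skip
[5] flags=1001 NE?T → r2=0xa4
[6] flags=0010 → (cmp)
[7] flags=0010 LT?F → skip
[8] flags=0010 LT?F → skip
[9] flags=0010 CS?T → r3=0xb2

VAL = 0xb2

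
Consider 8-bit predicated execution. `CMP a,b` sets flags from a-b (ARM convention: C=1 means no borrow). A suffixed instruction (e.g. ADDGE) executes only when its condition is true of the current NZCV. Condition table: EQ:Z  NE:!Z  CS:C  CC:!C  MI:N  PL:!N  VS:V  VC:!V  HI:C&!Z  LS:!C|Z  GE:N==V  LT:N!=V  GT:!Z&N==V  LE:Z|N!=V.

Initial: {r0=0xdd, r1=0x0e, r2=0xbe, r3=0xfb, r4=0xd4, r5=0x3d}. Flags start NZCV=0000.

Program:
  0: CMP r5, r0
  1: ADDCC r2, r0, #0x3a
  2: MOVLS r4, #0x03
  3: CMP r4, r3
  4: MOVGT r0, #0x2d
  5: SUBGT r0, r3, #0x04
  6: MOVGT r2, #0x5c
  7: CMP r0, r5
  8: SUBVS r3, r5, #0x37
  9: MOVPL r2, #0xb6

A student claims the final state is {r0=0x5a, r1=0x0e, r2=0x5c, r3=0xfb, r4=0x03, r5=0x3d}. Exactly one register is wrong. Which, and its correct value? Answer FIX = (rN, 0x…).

FIX = (r0, 0xf7)

0: ✓ CMP  NZCV=0000
1: ✓ ADDCC  r2←0x17
2: ✓ MOVLS  r4←0x03
3: ✓ CMP  NZCV=0000
4: ✓ MOVGT  r0←0x2d
5: ✓ SUBGT  r0←0xf7
6: ✓ MOVGT  r2←0x5c
7: ✓ CMP  NZCV=1010
8: · SUBVS
9: · MOVPL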